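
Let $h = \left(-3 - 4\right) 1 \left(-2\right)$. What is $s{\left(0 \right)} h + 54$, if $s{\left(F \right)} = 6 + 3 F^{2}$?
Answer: $138$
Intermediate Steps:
$h = 14$ ($h = \left(-3 - 4\right) 1 \left(-2\right) = \left(-7\right) 1 \left(-2\right) = \left(-7\right) \left(-2\right) = 14$)
$s{\left(0 \right)} h + 54 = \left(6 + 3 \cdot 0^{2}\right) 14 + 54 = \left(6 + 3 \cdot 0\right) 14 + 54 = \left(6 + 0\right) 14 + 54 = 6 \cdot 14 + 54 = 84 + 54 = 138$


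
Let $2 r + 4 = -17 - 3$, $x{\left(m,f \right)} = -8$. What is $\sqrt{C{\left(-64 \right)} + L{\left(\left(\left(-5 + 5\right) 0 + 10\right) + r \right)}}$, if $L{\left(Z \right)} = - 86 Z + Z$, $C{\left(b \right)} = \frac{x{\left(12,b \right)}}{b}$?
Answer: $\frac{\sqrt{2722}}{4} \approx 13.043$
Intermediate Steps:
$r = -12$ ($r = -2 + \frac{-17 - 3}{2} = -2 + \frac{1}{2} \left(-20\right) = -2 - 10 = -12$)
$C{\left(b \right)} = - \frac{8}{b}$
$L{\left(Z \right)} = - 85 Z$
$\sqrt{C{\left(-64 \right)} + L{\left(\left(\left(-5 + 5\right) 0 + 10\right) + r \right)}} = \sqrt{- \frac{8}{-64} - 85 \left(\left(\left(-5 + 5\right) 0 + 10\right) - 12\right)} = \sqrt{\left(-8\right) \left(- \frac{1}{64}\right) - 85 \left(\left(0 \cdot 0 + 10\right) - 12\right)} = \sqrt{\frac{1}{8} - 85 \left(\left(0 + 10\right) - 12\right)} = \sqrt{\frac{1}{8} - 85 \left(10 - 12\right)} = \sqrt{\frac{1}{8} - -170} = \sqrt{\frac{1}{8} + 170} = \sqrt{\frac{1361}{8}} = \frac{\sqrt{2722}}{4}$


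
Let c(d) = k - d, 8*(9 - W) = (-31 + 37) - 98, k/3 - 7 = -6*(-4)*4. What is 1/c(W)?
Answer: 2/577 ≈ 0.0034662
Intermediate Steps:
k = 309 (k = 21 + 3*(-6*(-4)*4) = 21 + 3*(24*4) = 21 + 3*96 = 21 + 288 = 309)
W = 41/2 (W = 9 - ((-31 + 37) - 98)/8 = 9 - (6 - 98)/8 = 9 - 1/8*(-92) = 9 + 23/2 = 41/2 ≈ 20.500)
c(d) = 309 - d
1/c(W) = 1/(309 - 1*41/2) = 1/(309 - 41/2) = 1/(577/2) = 2/577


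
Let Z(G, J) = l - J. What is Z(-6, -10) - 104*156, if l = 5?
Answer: -16209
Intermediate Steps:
Z(G, J) = 5 - J
Z(-6, -10) - 104*156 = (5 - 1*(-10)) - 104*156 = (5 + 10) - 16224 = 15 - 16224 = -16209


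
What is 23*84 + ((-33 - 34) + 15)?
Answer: 1880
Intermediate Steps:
23*84 + ((-33 - 34) + 15) = 1932 + (-67 + 15) = 1932 - 52 = 1880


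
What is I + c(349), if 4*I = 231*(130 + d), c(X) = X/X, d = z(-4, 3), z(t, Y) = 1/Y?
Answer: 30111/4 ≈ 7527.8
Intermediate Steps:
d = 1/3 ≈ 0.33333
c(X) = 1
I = 30107/4 (I = (231*(130 + 1/3))/4 = (231*(391/3))/4 = (1/4)*30107 = 30107/4 ≈ 7526.8)
I + c(349) = 30107/4 + 1 = 30111/4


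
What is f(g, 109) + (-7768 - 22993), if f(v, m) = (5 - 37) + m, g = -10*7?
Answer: -30684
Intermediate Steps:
g = -70
f(v, m) = -32 + m
f(g, 109) + (-7768 - 22993) = (-32 + 109) + (-7768 - 22993) = 77 - 30761 = -30684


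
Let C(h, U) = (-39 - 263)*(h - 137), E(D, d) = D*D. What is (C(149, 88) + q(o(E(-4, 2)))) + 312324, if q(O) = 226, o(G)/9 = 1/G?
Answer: 308926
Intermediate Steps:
E(D, d) = D²
C(h, U) = 41374 - 302*h (C(h, U) = -302*(-137 + h) = 41374 - 302*h)
o(G) = 9/G
(C(149, 88) + q(o(E(-4, 2)))) + 312324 = ((41374 - 302*149) + 226) + 312324 = ((41374 - 44998) + 226) + 312324 = (-3624 + 226) + 312324 = -3398 + 312324 = 308926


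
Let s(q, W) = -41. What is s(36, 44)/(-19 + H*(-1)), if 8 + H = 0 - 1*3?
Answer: 41/8 ≈ 5.1250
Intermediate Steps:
H = -11 (H = -8 + (0 - 1*3) = -8 + (0 - 3) = -8 - 3 = -11)
s(36, 44)/(-19 + H*(-1)) = -41/(-19 - 11*(-1)) = -41/(-19 + 11) = -41/(-8) = -41*(-⅛) = 41/8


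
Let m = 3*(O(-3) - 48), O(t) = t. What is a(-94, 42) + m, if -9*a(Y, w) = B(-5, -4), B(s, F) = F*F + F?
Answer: -463/3 ≈ -154.33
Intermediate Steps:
B(s, F) = F + F² (B(s, F) = F² + F = F + F²)
a(Y, w) = -4/3 (a(Y, w) = -(-4)*(1 - 4)/9 = -(-4)*(-3)/9 = -⅑*12 = -4/3)
m = -153 (m = 3*(-3 - 48) = 3*(-51) = -153)
a(-94, 42) + m = -4/3 - 153 = -463/3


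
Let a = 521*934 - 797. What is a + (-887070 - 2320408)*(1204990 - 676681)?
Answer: -1694539008885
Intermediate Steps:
a = 485817 (a = 486614 - 797 = 485817)
a + (-887070 - 2320408)*(1204990 - 676681) = 485817 + (-887070 - 2320408)*(1204990 - 676681) = 485817 - 3207478*528309 = 485817 - 1694539494702 = -1694539008885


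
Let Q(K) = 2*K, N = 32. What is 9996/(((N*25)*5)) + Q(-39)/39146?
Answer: 48873927/19573000 ≈ 2.4970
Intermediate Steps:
9996/(((N*25)*5)) + Q(-39)/39146 = 9996/(((32*25)*5)) + (2*(-39))/39146 = 9996/((800*5)) - 78*1/39146 = 9996/4000 - 39/19573 = 9996*(1/4000) - 39/19573 = 2499/1000 - 39/19573 = 48873927/19573000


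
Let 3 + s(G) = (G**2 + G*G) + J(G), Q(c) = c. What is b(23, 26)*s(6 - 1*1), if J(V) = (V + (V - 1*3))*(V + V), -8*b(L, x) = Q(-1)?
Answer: 117/8 ≈ 14.625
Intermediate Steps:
b(L, x) = 1/8 (b(L, x) = -1/8*(-1) = 1/8)
J(V) = 2*V*(-3 + 2*V) (J(V) = (V + (V - 3))*(2*V) = (V + (-3 + V))*(2*V) = (-3 + 2*V)*(2*V) = 2*V*(-3 + 2*V))
s(G) = -3 + 2*G**2 + 2*G*(-3 + 2*G) (s(G) = -3 + ((G**2 + G*G) + 2*G*(-3 + 2*G)) = -3 + ((G**2 + G**2) + 2*G*(-3 + 2*G)) = -3 + (2*G**2 + 2*G*(-3 + 2*G)) = -3 + 2*G**2 + 2*G*(-3 + 2*G))
b(23, 26)*s(6 - 1*1) = (-3 - 6*(6 - 1*1) + 6*(6 - 1*1)**2)/8 = (-3 - 6*(6 - 1) + 6*(6 - 1)**2)/8 = (-3 - 6*5 + 6*5**2)/8 = (-3 - 30 + 6*25)/8 = (-3 - 30 + 150)/8 = (1/8)*117 = 117/8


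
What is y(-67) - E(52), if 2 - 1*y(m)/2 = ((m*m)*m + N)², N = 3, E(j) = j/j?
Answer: -180913155197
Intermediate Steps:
E(j) = 1
y(m) = 4 - 2*(3 + m³)² (y(m) = 4 - 2*((m*m)*m + 3)² = 4 - 2*(m²*m + 3)² = 4 - 2*(m³ + 3)² = 4 - 2*(3 + m³)²)
y(-67) - E(52) = (4 - 2*(3 + (-67)³)²) - 1*1 = (4 - 2*(3 - 300763)²) - 1 = (4 - 2*(-300760)²) - 1 = (4 - 2*90456577600) - 1 = (4 - 180913155200) - 1 = -180913155196 - 1 = -180913155197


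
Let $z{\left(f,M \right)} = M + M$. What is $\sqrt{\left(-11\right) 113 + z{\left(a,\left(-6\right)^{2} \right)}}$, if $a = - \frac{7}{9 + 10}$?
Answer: $i \sqrt{1171} \approx 34.22 i$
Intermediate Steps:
$a = - \frac{7}{19} \approx -0.36842$
$z{\left(f,M \right)} = 2 M$
$\sqrt{\left(-11\right) 113 + z{\left(a,\left(-6\right)^{2} \right)}} = \sqrt{\left(-11\right) 113 + 2 \left(-6\right)^{2}} = \sqrt{-1243 + 2 \cdot 36} = \sqrt{-1243 + 72} = \sqrt{-1171} = i \sqrt{1171}$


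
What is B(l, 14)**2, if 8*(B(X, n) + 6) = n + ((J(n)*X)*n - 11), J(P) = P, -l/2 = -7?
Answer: 7284601/64 ≈ 1.1382e+5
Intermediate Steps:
l = 14 (l = -2*(-7) = 14)
B(X, n) = -59/8 + n/8 + X*n**2/8 (B(X, n) = -6 + (n + ((n*X)*n - 11))/8 = -6 + (n + ((X*n)*n - 11))/8 = -6 + (n + (X*n**2 - 11))/8 = -6 + (n + (-11 + X*n**2))/8 = -6 + (-11 + n + X*n**2)/8 = -6 + (-11/8 + n/8 + X*n**2/8) = -59/8 + n/8 + X*n**2/8)
B(l, 14)**2 = (-59/8 + (1/8)*14 + (1/8)*14*14**2)**2 = (-59/8 + 7/4 + (1/8)*14*196)**2 = (-59/8 + 7/4 + 343)**2 = (2699/8)**2 = 7284601/64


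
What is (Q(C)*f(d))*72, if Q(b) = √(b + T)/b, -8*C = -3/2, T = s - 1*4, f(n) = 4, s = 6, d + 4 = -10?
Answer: 384*√35 ≈ 2271.8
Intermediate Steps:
d = -14 (d = -4 - 10 = -14)
T = 2 (T = 6 - 1*4 = 6 - 4 = 2)
C = 3/16 (C = -(-3)/(8*2) = -⅛*(-3/2) = 3/16 ≈ 0.18750)
Q(b) = √(2 + b)/b (Q(b) = √(b + 2)/b = √(2 + b)/b)
(Q(C)*f(d))*72 = ((√(2 + 3/16)/(3/16))*4)*72 = ((16*√(35/16)/3)*4)*72 = ((16*(√35/4)/3)*4)*72 = ((4*√35/3)*4)*72 = (16*√35/3)*72 = 384*√35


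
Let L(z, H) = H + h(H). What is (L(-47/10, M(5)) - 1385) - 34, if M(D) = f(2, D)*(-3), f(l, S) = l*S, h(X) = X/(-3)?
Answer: -1439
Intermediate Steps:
h(X) = -X/3 (h(X) = X*(-⅓) = -X/3)
f(l, S) = S*l
M(D) = -6*D (M(D) = (D*2)*(-3) = (2*D)*(-3) = -6*D)
L(z, H) = 2*H/3 (L(z, H) = H - H/3 = 2*H/3)
(L(-47/10, M(5)) - 1385) - 34 = (2*(-6*5)/3 - 1385) - 34 = ((⅔)*(-30) - 1385) - 34 = (-20 - 1385) - 34 = -1405 - 34 = -1439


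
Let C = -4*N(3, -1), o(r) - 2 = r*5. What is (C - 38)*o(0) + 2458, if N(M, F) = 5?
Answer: 2342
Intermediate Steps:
o(r) = 2 + 5*r (o(r) = 2 + r*5 = 2 + 5*r)
C = -20 (C = -4*5 = -20)
(C - 38)*o(0) + 2458 = (-20 - 38)*(2 + 5*0) + 2458 = -58*(2 + 0) + 2458 = -58*2 + 2458 = -116 + 2458 = 2342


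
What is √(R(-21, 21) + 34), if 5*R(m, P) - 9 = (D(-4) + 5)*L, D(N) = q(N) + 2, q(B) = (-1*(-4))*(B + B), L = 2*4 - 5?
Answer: 2*√130/5 ≈ 4.5607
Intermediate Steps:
L = 3 (L = 8 - 5 = 3)
q(B) = 8*B (q(B) = 4*(2*B) = 8*B)
D(N) = 2 + 8*N (D(N) = 8*N + 2 = 2 + 8*N)
R(m, P) = -66/5 (R(m, P) = 9/5 + (((2 + 8*(-4)) + 5)*3)/5 = 9/5 + (((2 - 32) + 5)*3)/5 = 9/5 + ((-30 + 5)*3)/5 = 9/5 + (-25*3)/5 = 9/5 + (⅕)*(-75) = 9/5 - 15 = -66/5)
√(R(-21, 21) + 34) = √(-66/5 + 34) = √(104/5) = 2*√130/5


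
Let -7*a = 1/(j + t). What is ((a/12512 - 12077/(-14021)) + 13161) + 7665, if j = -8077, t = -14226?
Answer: 11641120781298933/558947437408 ≈ 20827.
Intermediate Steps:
a = 1/156121 (a = -1/(7*(-8077 - 14226)) = -⅐/(-22303) = -⅐*(-1/22303) = 1/156121 ≈ 6.4053e-6)
((a/12512 - 12077/(-14021)) + 13161) + 7665 = (((1/156121)/12512 - 12077/(-14021)) + 13161) + 7665 = (((1/156121)*(1/12512) - 12077*(-1/14021)) + 13161) + 7665 = ((1/1953385952 + 12077/14021) + 13161) + 7665 = (481449839925/558947437408 + 13161) + 7665 = 7356788673566613/558947437408 + 7665 = 11641120781298933/558947437408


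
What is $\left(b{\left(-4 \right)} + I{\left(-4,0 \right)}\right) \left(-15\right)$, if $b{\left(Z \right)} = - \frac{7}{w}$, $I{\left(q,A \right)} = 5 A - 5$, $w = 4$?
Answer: $\frac{405}{4} \approx 101.25$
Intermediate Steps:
$I{\left(q,A \right)} = -5 + 5 A$
$b{\left(Z \right)} = - \frac{7}{4}$
$\left(b{\left(-4 \right)} + I{\left(-4,0 \right)}\right) \left(-15\right) = \left(- \frac{7}{4} + \left(-5 + 5 \cdot 0\right)\right) \left(-15\right) = \left(- \frac{7}{4} + \left(-5 + 0\right)\right) \left(-15\right) = \left(- \frac{7}{4} - 5\right) \left(-15\right) = \left(- \frac{27}{4}\right) \left(-15\right) = \frac{405}{4}$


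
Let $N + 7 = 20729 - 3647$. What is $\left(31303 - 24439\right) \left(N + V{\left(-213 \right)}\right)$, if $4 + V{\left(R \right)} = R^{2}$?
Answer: $428588160$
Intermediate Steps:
$V{\left(R \right)} = -4 + R^{2}$
$N = 17075$ ($N = -7 + \left(20729 - 3647\right) = -7 + 17082 = 17075$)
$\left(31303 - 24439\right) \left(N + V{\left(-213 \right)}\right) = \left(31303 - 24439\right) \left(17075 - \left(4 - \left(-213\right)^{2}\right)\right) = 6864 \left(17075 + \left(-4 + 45369\right)\right) = 6864 \left(17075 + 45365\right) = 6864 \cdot 62440 = 428588160$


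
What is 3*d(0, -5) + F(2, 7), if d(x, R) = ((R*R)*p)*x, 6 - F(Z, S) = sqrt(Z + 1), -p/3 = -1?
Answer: 6 - sqrt(3) ≈ 4.2680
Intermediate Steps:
p = 3 (p = -3*(-1) = 3)
F(Z, S) = 6 - sqrt(1 + Z) (F(Z, S) = 6 - sqrt(Z + 1) = 6 - sqrt(1 + Z))
d(x, R) = 3*x*R**2 (d(x, R) = ((R*R)*3)*x = (R**2*3)*x = (3*R**2)*x = 3*x*R**2)
3*d(0, -5) + F(2, 7) = 3*(3*0*(-5)**2) + (6 - sqrt(1 + 2)) = 3*(3*0*25) + (6 - sqrt(3)) = 3*0 + (6 - sqrt(3)) = 0 + (6 - sqrt(3)) = 6 - sqrt(3)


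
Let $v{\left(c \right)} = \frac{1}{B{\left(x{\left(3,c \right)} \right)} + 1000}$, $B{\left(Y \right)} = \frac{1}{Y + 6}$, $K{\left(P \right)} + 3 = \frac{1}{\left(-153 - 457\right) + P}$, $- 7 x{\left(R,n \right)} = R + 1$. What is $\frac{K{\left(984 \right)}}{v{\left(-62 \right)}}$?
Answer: $- \frac{2242413}{748} \approx -2997.9$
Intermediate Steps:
$x{\left(R,n \right)} = - \frac{1}{7} - \frac{R}{7}$ ($x{\left(R,n \right)} = - \frac{R + 1}{7} = - \frac{1 + R}{7} = - \frac{1}{7} - \frac{R}{7}$)
$K{\left(P \right)} = -3 + \frac{1}{-610 + P}$ ($K{\left(P \right)} = -3 + \frac{1}{\left(-153 - 457\right) + P} = -3 + \frac{1}{-610 + P}$)
$B{\left(Y \right)} = \frac{1}{6 + Y}$
$v{\left(c \right)} = \frac{38}{38007}$ ($v{\left(c \right)} = \frac{1}{\frac{1}{6 - \frac{4}{7}} + 1000} = \frac{1}{\frac{1}{\frac{38}{7}} + 1000} = \frac{1}{\frac{7}{38} + 1000} = \frac{1}{\frac{38007}{38}} = \frac{38}{38007}$)
$\frac{K{\left(984 \right)}}{v{\left(-62 \right)}} = \frac{\frac{1}{-610 + 984} \left(1831 - 2952\right)}{\frac{38}{38007}} = \frac{1831 - 2952}{374} \cdot \frac{38007}{38} = \frac{1}{374} \left(-1121\right) \frac{38007}{38} = \left(- \frac{1121}{374}\right) \frac{38007}{38} = - \frac{2242413}{748}$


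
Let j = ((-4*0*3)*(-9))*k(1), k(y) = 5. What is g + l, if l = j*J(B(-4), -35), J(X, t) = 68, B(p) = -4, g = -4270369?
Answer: -4270369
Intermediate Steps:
j = 0 (j = ((-4*0*3)*(-9))*5 = ((0*3)*(-9))*5 = (0*(-9))*5 = 0*5 = 0)
l = 0 (l = 0*68 = 0)
g + l = -4270369 + 0 = -4270369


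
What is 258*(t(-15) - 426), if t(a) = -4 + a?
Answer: -114810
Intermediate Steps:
258*(t(-15) - 426) = 258*((-4 - 15) - 426) = 258*(-19 - 426) = 258*(-445) = -114810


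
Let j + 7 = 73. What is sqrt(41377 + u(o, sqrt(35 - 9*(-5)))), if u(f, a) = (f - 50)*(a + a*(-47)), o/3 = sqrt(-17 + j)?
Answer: sqrt(41377 + 5336*sqrt(5)) ≈ 230.89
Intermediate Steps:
j = 66 (j = -7 + 73 = 66)
o = 21 (o = 3*sqrt(-17 + 66) = 3*sqrt(49) = 3*7 = 21)
u(f, a) = -46*a*(-50 + f) (u(f, a) = (-50 + f)*(a - 47*a) = (-50 + f)*(-46*a) = -46*a*(-50 + f))
sqrt(41377 + u(o, sqrt(35 - 9*(-5)))) = sqrt(41377 + 46*sqrt(35 - 9*(-5))*(50 - 1*21)) = sqrt(41377 + 46*sqrt(35 + 45)*(50 - 21)) = sqrt(41377 + 46*sqrt(80)*29) = sqrt(41377 + 46*(4*sqrt(5))*29) = sqrt(41377 + 5336*sqrt(5))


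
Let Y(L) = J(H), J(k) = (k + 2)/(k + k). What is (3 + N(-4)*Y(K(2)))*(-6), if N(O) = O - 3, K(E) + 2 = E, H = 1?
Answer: 45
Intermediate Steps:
K(E) = -2 + E
J(k) = (2 + k)/(2*k) (J(k) = (2 + k)/((2*k)) = (2 + k)*(1/(2*k)) = (2 + k)/(2*k))
Y(L) = 3/2 (Y(L) = (½)*(2 + 1)/1 = (½)*1*3 = 3/2)
N(O) = -3 + O
(3 + N(-4)*Y(K(2)))*(-6) = (3 + (-3 - 4)*(3/2))*(-6) = (3 - 7*3/2)*(-6) = (3 - 21/2)*(-6) = -15/2*(-6) = 45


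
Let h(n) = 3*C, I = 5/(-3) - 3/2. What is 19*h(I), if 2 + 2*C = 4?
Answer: 57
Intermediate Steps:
I = -19/6 (I = 5*(-1/3) - 3*1/2 = -5/3 - 3/2 = -19/6 ≈ -3.1667)
C = 1 (C = -1 + (1/2)*4 = -1 + 2 = 1)
h(n) = 3 (h(n) = 3*1 = 3)
19*h(I) = 19*3 = 57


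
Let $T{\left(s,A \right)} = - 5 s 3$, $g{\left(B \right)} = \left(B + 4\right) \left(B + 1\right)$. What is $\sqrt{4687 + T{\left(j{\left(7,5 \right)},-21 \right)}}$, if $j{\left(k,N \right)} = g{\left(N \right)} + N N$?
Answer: $\sqrt{3502} \approx 59.178$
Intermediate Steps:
$g{\left(B \right)} = \left(1 + B\right) \left(4 + B\right)$ ($g{\left(B \right)} = \left(4 + B\right) \left(1 + B\right) = \left(1 + B\right) \left(4 + B\right)$)
$j{\left(k,N \right)} = 4 + 2 N^{2} + 5 N$ ($j{\left(k,N \right)} = \left(4 + N^{2} + 5 N\right) + N N = \left(4 + N^{2} + 5 N\right) + N^{2} = 4 + 2 N^{2} + 5 N$)
$T{\left(s,A \right)} = - 15 s$
$\sqrt{4687 + T{\left(j{\left(7,5 \right)},-21 \right)}} = \sqrt{4687 - 15 \left(4 + 2 \cdot 5^{2} + 5 \cdot 5\right)} = \sqrt{4687 - 15 \left(4 + 2 \cdot 25 + 25\right)} = \sqrt{4687 - 15 \left(4 + 50 + 25\right)} = \sqrt{4687 - 1185} = \sqrt{3502}$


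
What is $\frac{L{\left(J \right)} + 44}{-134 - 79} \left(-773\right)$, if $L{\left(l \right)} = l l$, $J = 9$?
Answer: $\frac{96625}{213} \approx 453.64$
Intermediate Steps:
$L{\left(l \right)} = l^{2}$
$\frac{L{\left(J \right)} + 44}{-134 - 79} \left(-773\right) = \frac{9^{2} + 44}{-134 - 79} \left(-773\right) = \frac{81 + 44}{-213} \left(-773\right) = 125 \left(- \frac{1}{213}\right) \left(-773\right) = \left(- \frac{125}{213}\right) \left(-773\right) = \frac{96625}{213}$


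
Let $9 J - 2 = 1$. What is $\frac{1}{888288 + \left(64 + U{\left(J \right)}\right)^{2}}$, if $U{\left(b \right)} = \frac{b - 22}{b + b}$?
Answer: $\frac{4}{3557121} \approx 1.1245 \cdot 10^{-6}$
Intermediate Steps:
$J = \frac{1}{3}$ ($J = \frac{2}{9} + \frac{1}{9} \cdot 1 = \frac{2}{9} + \frac{1}{9} = \frac{1}{3} \approx 0.33333$)
$U{\left(b \right)} = \frac{-22 + b}{2 b}$
$\frac{1}{888288 + \left(64 + U{\left(J \right)}\right)^{2}} = \frac{1}{888288 + \left(64 + \frac{\frac{1}{\frac{1}{3}} \left(-22 + \frac{1}{3}\right)}{2}\right)^{2}} = \frac{1}{888288 + \left(64 + \frac{1}{2} \cdot 3 \left(- \frac{65}{3}\right)\right)^{2}} = \frac{1}{888288 + \left(64 - \frac{65}{2}\right)^{2}} = \frac{1}{888288 + \left(\frac{63}{2}\right)^{2}} = \frac{1}{888288 + \frac{3969}{4}} = \frac{1}{\frac{3557121}{4}} = \frac{4}{3557121}$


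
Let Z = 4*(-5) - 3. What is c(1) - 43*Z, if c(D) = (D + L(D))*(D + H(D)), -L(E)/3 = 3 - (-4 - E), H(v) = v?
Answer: 943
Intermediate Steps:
L(E) = -21 - 3*E (L(E) = -3*(3 - (-4 - E)) = -3*(3 + (4 + E)) = -3*(7 + E) = -21 - 3*E)
Z = -23 (Z = -20 - 3 = -23)
c(D) = 2*D*(-21 - 2*D) (c(D) = (D + (-21 - 3*D))*(D + D) = (-21 - 2*D)*(2*D) = 2*D*(-21 - 2*D))
c(1) - 43*Z = 2*1*(-21 - 2*1) - 43*(-23) = 2*1*(-21 - 2) + 989 = 2*1*(-23) + 989 = -46 + 989 = 943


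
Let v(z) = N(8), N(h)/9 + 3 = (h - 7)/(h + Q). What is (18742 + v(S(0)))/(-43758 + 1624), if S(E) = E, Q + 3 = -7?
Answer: -37421/84268 ≈ -0.44407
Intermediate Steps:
Q = -10 (Q = -3 - 7 = -10)
N(h) = -27 + 9*(-7 + h)/(-10 + h) (N(h) = -27 + 9*((h - 7)/(h - 10)) = -27 + 9*((-7 + h)/(-10 + h)) = -27 + 9*(-7 + h)/(-10 + h))
v(z) = -63/2 (v(z) = 9*(23 - 2*8)/(-10 + 8) = 9*(23 - 16)/(-2) = 9*(-½)*7 = -63/2)
(18742 + v(S(0)))/(-43758 + 1624) = (18742 - 63/2)/(-43758 + 1624) = (37421/2)/(-42134) = (37421/2)*(-1/42134) = -37421/84268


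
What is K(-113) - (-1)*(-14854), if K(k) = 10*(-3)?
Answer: -14884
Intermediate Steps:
K(k) = -30
K(-113) - (-1)*(-14854) = -30 - (-1)*(-14854) = -30 - 1*14854 = -30 - 14854 = -14884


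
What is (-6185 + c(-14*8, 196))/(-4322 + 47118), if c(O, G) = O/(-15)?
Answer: -92663/641940 ≈ -0.14435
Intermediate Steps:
c(O, G) = -O/15 (c(O, G) = O*(-1/15) = -O/15)
(-6185 + c(-14*8, 196))/(-4322 + 47118) = (-6185 - (-14)*8/15)/(-4322 + 47118) = (-6185 - 1/15*(-112))/42796 = (-6185 + 112/15)*(1/42796) = -92663/15*1/42796 = -92663/641940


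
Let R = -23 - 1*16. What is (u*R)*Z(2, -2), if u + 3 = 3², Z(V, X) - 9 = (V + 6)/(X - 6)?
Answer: -1872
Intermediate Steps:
Z(V, X) = 9 + (6 + V)/(-6 + X) (Z(V, X) = 9 + (V + 6)/(X - 6) = 9 + (6 + V)/(-6 + X))
u = 6 (u = -3 + 3² = -3 + 9 = 6)
R = -39 (R = -23 - 16 = -39)
(u*R)*Z(2, -2) = (6*(-39))*((-48 + 2 + 9*(-2))/(-6 - 2)) = -234*(-48 + 2 - 18)/(-8) = -(-117)*(-64)/4 = -234*8 = -1872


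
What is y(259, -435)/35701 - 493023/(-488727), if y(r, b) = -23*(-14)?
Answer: 5919594739/5816014209 ≈ 1.0178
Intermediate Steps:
y(r, b) = 322
y(259, -435)/35701 - 493023/(-488727) = 322/35701 - 493023/(-488727) = 322*(1/35701) - 493023*(-1/488727) = 322/35701 + 164341/162909 = 5919594739/5816014209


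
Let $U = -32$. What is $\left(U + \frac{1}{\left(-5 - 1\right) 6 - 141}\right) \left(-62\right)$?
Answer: $\frac{351230}{177} \approx 1984.3$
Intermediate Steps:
$\left(U + \frac{1}{\left(-5 - 1\right) 6 - 141}\right) \left(-62\right) = \left(-32 + \frac{1}{\left(-5 - 1\right) 6 - 141}\right) \left(-62\right) = \left(-32 + \frac{1}{\left(-6\right) 6 - 141}\right) \left(-62\right) = \left(-32 + \frac{1}{-36 - 141}\right) \left(-62\right) = \left(-32 + \frac{1}{-177}\right) \left(-62\right) = \left(-32 - \frac{1}{177}\right) \left(-62\right) = \left(- \frac{5665}{177}\right) \left(-62\right) = \frac{351230}{177}$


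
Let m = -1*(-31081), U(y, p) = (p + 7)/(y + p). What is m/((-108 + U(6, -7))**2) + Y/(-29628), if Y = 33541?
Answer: 14712379/9599472 ≈ 1.5326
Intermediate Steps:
U(y, p) = (7 + p)/(p + y)
m = 31081
m/((-108 + U(6, -7))**2) + Y/(-29628) = 31081/((-108 + (7 - 7)/(-7 + 6))**2) + 33541/(-29628) = 31081/((-108 + 0/(-1))**2) + 33541*(-1/29628) = 31081/((-108 - 1*0)**2) - 33541/29628 = 31081/((-108 + 0)**2) - 33541/29628 = 31081/((-108)**2) - 33541/29628 = 31081/11664 - 33541/29628 = 14712379/9599472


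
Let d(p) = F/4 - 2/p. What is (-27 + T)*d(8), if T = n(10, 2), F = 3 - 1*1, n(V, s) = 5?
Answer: -11/2 ≈ -5.5000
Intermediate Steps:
F = 2 (F = 3 - 1 = 2)
T = 5
d(p) = 1/2 - 2/p (d(p) = 2/4 - 2/p = 2*(1/4) - 2/p = 1/2 - 2/p)
(-27 + T)*d(8) = (-27 + 5)*((1/2)*(-4 + 8)/8) = -11*4/8 = -22*1/4 = -11/2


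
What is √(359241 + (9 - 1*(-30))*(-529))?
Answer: √338610 ≈ 581.90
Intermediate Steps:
√(359241 + (9 - 1*(-30))*(-529)) = √(359241 + (9 + 30)*(-529)) = √(359241 + 39*(-529)) = √(359241 - 20631) = √338610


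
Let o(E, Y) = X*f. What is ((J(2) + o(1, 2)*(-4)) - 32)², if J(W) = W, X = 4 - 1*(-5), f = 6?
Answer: 60516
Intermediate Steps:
X = 9 (X = 4 + 5 = 9)
o(E, Y) = 54 (o(E, Y) = 9*6 = 54)
((J(2) + o(1, 2)*(-4)) - 32)² = ((2 + 54*(-4)) - 32)² = ((2 - 216) - 32)² = (-214 - 32)² = (-246)² = 60516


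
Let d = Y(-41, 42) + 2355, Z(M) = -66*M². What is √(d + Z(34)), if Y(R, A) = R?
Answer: I*√73982 ≈ 272.0*I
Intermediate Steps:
d = 2314 (d = -41 + 2355 = 2314)
√(d + Z(34)) = √(2314 - 66*34²) = √(2314 - 66*1156) = √(2314 - 76296) = √(-73982) = I*√73982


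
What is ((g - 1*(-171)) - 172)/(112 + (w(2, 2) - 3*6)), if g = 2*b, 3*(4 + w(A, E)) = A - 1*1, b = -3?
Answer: -21/271 ≈ -0.077491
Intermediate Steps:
w(A, E) = -13/3 + A/3 (w(A, E) = -4 + (A - 1*1)/3 = -4 + (A - 1)/3 = -4 + (-1 + A)/3 = -4 + (-1/3 + A/3) = -13/3 + A/3)
g = -6 (g = 2*(-3) = -6)
((g - 1*(-171)) - 172)/(112 + (w(2, 2) - 3*6)) = ((-6 - 1*(-171)) - 172)/(112 + ((-13/3 + (1/3)*2) - 3*6)) = ((-6 + 171) - 172)/(112 + ((-13/3 + 2/3) - 18)) = (165 - 172)/(112 + (-11/3 - 18)) = -7/(112 - 65/3) = -7/271/3 = -7*3/271 = -21/271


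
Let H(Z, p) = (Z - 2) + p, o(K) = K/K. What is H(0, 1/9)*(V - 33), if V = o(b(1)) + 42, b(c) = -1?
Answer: -170/9 ≈ -18.889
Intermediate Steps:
o(K) = 1
H(Z, p) = -2 + Z + p (H(Z, p) = (-2 + Z) + p = -2 + Z + p)
V = 43 (V = 1 + 42 = 43)
H(0, 1/9)*(V - 33) = (-2 + 0 + 1/9)*(43 - 33) = (-2 + 0 + 1/9)*10 = -17/9*10 = -170/9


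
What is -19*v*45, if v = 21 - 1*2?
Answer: -16245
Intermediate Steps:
v = 19 (v = 21 - 2 = 19)
-19*v*45 = -19*19*45 = -361*45 = -16245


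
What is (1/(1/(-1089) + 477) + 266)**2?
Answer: 19092419333453041/269830380304 ≈ 70757.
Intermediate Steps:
(1/(1/(-1089) + 477) + 266)**2 = (1/(-1/1089 + 477) + 266)**2 = (1/(519452/1089) + 266)**2 = (1089/519452 + 266)**2 = (138175321/519452)**2 = 19092419333453041/269830380304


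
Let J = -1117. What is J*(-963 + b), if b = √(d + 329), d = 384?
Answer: 1075671 - 1117*√713 ≈ 1.0458e+6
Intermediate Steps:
b = √713 (b = √(384 + 329) = √713 ≈ 26.702)
J*(-963 + b) = -1117*(-963 + √713) = 1075671 - 1117*√713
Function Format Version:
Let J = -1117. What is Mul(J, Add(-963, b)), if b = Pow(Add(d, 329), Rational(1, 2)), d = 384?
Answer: Add(1075671, Mul(-1117, Pow(713, Rational(1, 2)))) ≈ 1.0458e+6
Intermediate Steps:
b = Pow(713, Rational(1, 2)) (b = Pow(Add(384, 329), Rational(1, 2)) = Pow(713, Rational(1, 2)) ≈ 26.702)
Mul(J, Add(-963, b)) = Mul(-1117, Add(-963, Pow(713, Rational(1, 2)))) = Add(1075671, Mul(-1117, Pow(713, Rational(1, 2))))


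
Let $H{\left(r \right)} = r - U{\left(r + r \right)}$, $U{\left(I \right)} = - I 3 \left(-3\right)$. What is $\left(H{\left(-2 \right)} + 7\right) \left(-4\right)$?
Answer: $-164$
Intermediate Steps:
$U{\left(I \right)} = 9 I$ ($U{\left(I \right)} = - 3 I \left(-3\right) = 9 I$)
$H{\left(r \right)} = - 17 r$ ($H{\left(r \right)} = r - 9 \left(r + r\right) = r - 9 \cdot 2 r = r - 18 r = - 17 r$)
$\left(H{\left(-2 \right)} + 7\right) \left(-4\right) = \left(\left(-17\right) \left(-2\right) + 7\right) \left(-4\right) = \left(34 + 7\right) \left(-4\right) = 41 \left(-4\right) = -164$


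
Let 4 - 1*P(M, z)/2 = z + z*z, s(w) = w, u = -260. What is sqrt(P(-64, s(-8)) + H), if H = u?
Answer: 2*I*sqrt(91) ≈ 19.079*I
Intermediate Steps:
P(M, z) = 8 - 2*z - 2*z**2 (P(M, z) = 8 - 2*(z + z*z) = 8 - 2*(z + z**2) = 8 + (-2*z - 2*z**2) = 8 - 2*z - 2*z**2)
H = -260
sqrt(P(-64, s(-8)) + H) = sqrt((8 - 2*(-8) - 2*(-8)**2) - 260) = sqrt((8 + 16 - 2*64) - 260) = sqrt((8 + 16 - 128) - 260) = sqrt(-104 - 260) = sqrt(-364) = 2*I*sqrt(91)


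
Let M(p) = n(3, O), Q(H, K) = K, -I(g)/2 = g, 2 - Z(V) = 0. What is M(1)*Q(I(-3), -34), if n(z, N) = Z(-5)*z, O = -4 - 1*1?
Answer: -204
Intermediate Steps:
Z(V) = 2 (Z(V) = 2 - 1*0 = 2 + 0 = 2)
I(g) = -2*g
O = -5 (O = -4 - 1 = -5)
n(z, N) = 2*z
M(p) = 6 (M(p) = 2*3 = 6)
M(1)*Q(I(-3), -34) = 6*(-34) = -204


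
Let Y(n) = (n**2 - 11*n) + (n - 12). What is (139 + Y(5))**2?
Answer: 10404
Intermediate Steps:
Y(n) = -12 + n**2 - 10*n (Y(n) = (n**2 - 11*n) + (-12 + n) = -12 + n**2 - 10*n)
(139 + Y(5))**2 = (139 + (-12 + 5**2 - 10*5))**2 = (139 + (-12 + 25 - 50))**2 = (139 - 37)**2 = 102**2 = 10404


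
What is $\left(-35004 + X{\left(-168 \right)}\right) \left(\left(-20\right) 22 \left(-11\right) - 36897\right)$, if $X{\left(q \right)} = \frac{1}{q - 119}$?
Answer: $\frac{322049398493}{287} \approx 1.1221 \cdot 10^{9}$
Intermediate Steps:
$X{\left(q \right)} = \frac{1}{-119 + q}$
$\left(-35004 + X{\left(-168 \right)}\right) \left(\left(-20\right) 22 \left(-11\right) - 36897\right) = \left(-35004 + \frac{1}{-119 - 168}\right) \left(\left(-20\right) 22 \left(-11\right) - 36897\right) = \left(-35004 + \frac{1}{-287}\right) \left(\left(-440\right) \left(-11\right) - 36897\right) = \left(-35004 - \frac{1}{287}\right) \left(4840 - 36897\right) = \left(- \frac{10046149}{287}\right) \left(-32057\right) = \frac{322049398493}{287}$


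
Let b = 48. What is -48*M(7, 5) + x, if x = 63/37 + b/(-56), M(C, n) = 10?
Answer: -124101/259 ≈ -479.15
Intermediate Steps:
x = 219/259 (x = 63/37 + 48/(-56) = 63*(1/37) + 48*(-1/56) = 63/37 - 6/7 = 219/259 ≈ 0.84556)
-48*M(7, 5) + x = -48*10 + 219/259 = -480 + 219/259 = -124101/259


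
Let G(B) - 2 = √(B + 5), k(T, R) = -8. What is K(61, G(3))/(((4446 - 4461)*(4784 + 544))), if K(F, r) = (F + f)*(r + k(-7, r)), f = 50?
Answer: 1/120 - √2/360 ≈ 0.0044050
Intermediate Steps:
G(B) = 2 + √(5 + B) (G(B) = 2 + √(B + 5) = 2 + √(5 + B))
K(F, r) = (-8 + r)*(50 + F) (K(F, r) = (F + 50)*(r - 8) = (50 + F)*(-8 + r) = (-8 + r)*(50 + F))
K(61, G(3))/(((4446 - 4461)*(4784 + 544))) = (-400 - 8*61 + 50*(2 + √(5 + 3)) + 61*(2 + √(5 + 3)))/(((4446 - 4461)*(4784 + 544))) = (-400 - 488 + 50*(2 + √8) + 61*(2 + √8))/((-15*5328)) = (-400 - 488 + 50*(2 + 2*√2) + 61*(2 + 2*√2))/(-79920) = (-400 - 488 + (100 + 100*√2) + (122 + 122*√2))*(-1/79920) = (-666 + 222*√2)*(-1/79920) = 1/120 - √2/360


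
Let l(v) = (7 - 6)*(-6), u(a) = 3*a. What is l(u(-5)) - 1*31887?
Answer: -31893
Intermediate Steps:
l(v) = -6 (l(v) = 1*(-6) = -6)
l(u(-5)) - 1*31887 = -6 - 1*31887 = -6 - 31887 = -31893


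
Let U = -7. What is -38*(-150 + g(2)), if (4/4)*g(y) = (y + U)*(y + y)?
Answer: 6460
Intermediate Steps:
g(y) = 2*y*(-7 + y) (g(y) = (y - 7)*(y + y) = (-7 + y)*(2*y) = 2*y*(-7 + y))
-38*(-150 + g(2)) = -38*(-150 + 2*2*(-7 + 2)) = -38*(-150 + 2*2*(-5)) = -38*(-150 - 20) = -38*(-170) = 6460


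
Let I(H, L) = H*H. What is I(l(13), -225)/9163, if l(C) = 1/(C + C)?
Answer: 1/6194188 ≈ 1.6144e-7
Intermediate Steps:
l(C) = 1/(2*C)
I(H, L) = H**2
I(l(13), -225)/9163 = ((1/2)/13)**2/9163 = ((1/2)*(1/13))**2*(1/9163) = (1/26)**2*(1/9163) = (1/676)*(1/9163) = 1/6194188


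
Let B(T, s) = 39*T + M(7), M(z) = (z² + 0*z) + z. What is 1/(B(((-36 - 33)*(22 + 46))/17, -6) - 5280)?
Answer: -1/15988 ≈ -6.2547e-5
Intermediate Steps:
M(z) = z + z² (M(z) = (z² + 0) + z = z² + z = z + z²)
B(T, s) = 56 + 39*T (B(T, s) = 39*T + 7*(1 + 7) = 39*T + 7*8 = 39*T + 56 = 56 + 39*T)
1/(B(((-36 - 33)*(22 + 46))/17, -6) - 5280) = 1/((56 + 39*(((-36 - 33)*(22 + 46))/17)) - 5280) = 1/((56 + 39*(-69*68*(1/17))) - 5280) = 1/((56 + 39*(-4692*1/17)) - 5280) = 1/((56 + 39*(-276)) - 5280) = 1/((56 - 10764) - 5280) = 1/(-10708 - 5280) = 1/(-15988) = -1/15988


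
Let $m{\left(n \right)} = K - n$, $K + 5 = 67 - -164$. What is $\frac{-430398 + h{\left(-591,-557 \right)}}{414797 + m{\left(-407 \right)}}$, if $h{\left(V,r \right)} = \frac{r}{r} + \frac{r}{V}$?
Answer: $- \frac{25436407}{24551913} \approx -1.036$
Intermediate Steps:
$K = 226$ ($K = -5 + \left(67 - -164\right) = -5 + \left(67 + 164\right) = -5 + 231 = 226$)
$h{\left(V,r \right)} = 1 + \frac{r}{V}$
$m{\left(n \right)} = 226 - n$
$\frac{-430398 + h{\left(-591,-557 \right)}}{414797 + m{\left(-407 \right)}} = \frac{-430398 + \frac{-591 - 557}{-591}}{414797 + \left(226 - -407\right)} = \frac{-430398 - - \frac{1148}{591}}{414797 + \left(226 + 407\right)} = \frac{-430398 + \frac{1148}{591}}{414797 + 633} = - \frac{254364070}{591 \cdot 415430} = \left(- \frac{254364070}{591}\right) \frac{1}{415430} = - \frac{25436407}{24551913}$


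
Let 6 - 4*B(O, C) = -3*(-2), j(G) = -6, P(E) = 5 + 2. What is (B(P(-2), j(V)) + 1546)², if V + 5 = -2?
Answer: 2390116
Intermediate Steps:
P(E) = 7
V = -7 (V = -5 - 2 = -7)
B(O, C) = 0 (B(O, C) = 3/2 - (-3)*(-2)/4 = 3/2 - ¼*6 = 3/2 - 3/2 = 0)
(B(P(-2), j(V)) + 1546)² = (0 + 1546)² = 1546² = 2390116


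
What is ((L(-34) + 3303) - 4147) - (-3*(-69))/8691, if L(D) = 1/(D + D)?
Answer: -166272213/196996 ≈ -844.04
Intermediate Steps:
L(D) = 1/(2*D)
((L(-34) + 3303) - 4147) - (-3*(-69))/8691 = (((½)/(-34) + 3303) - 4147) - (-3*(-69))/8691 = (((½)*(-1/34) + 3303) - 4147) - 207/8691 = ((-1/68 + 3303) - 4147) - 1*69/2897 = (224603/68 - 4147) - 69/2897 = -57393/68 - 69/2897 = -166272213/196996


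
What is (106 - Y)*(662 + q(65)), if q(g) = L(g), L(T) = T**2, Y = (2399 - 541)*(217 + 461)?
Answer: -6155753166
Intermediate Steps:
Y = 1259724 (Y = 1858*678 = 1259724)
q(g) = g**2
(106 - Y)*(662 + q(65)) = (106 - 1*1259724)*(662 + 65**2) = (106 - 1259724)*(662 + 4225) = -1259618*4887 = -6155753166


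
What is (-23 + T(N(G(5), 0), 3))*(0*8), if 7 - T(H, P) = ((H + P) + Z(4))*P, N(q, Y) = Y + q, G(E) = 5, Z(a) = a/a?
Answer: 0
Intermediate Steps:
Z(a) = 1
T(H, P) = 7 - P*(1 + H + P) (T(H, P) = 7 - ((H + P) + 1)*P = 7 - (1 + H + P)*P = 7 - P*(1 + H + P))
(-23 + T(N(G(5), 0), 3))*(0*8) = (-23 + (7 - 1*3 - 1*3² - 1*(0 + 5)*3))*(0*8) = (-23 + (7 - 3 - 1*9 - 1*5*3))*0 = (-23 + (7 - 3 - 9 - 15))*0 = (-23 - 20)*0 = -43*0 = 0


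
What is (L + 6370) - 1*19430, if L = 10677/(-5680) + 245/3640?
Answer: -964484231/73840 ≈ -13062.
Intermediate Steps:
L = -133831/73840 (L = 10677*(-1/5680) + 245*(1/3640) = -10677/5680 + 7/104 = -133831/73840 ≈ -1.8124)
(L + 6370) - 1*19430 = (-133831/73840 + 6370) - 1*19430 = 470226969/73840 - 19430 = -964484231/73840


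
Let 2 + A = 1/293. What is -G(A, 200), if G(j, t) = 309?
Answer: -309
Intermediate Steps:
A = -585/293 (A = -2 + 1/293 = -585/293 ≈ -1.9966)
-G(A, 200) = -1*309 = -309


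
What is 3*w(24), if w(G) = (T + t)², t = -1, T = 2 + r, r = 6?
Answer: 147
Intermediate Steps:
T = 8 (T = 2 + 6 = 8)
w(G) = 49 (w(G) = (8 - 1)² = 7² = 49)
3*w(24) = 3*49 = 147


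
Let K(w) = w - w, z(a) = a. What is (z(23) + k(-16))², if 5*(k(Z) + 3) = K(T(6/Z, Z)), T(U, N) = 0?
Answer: 400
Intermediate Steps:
K(w) = 0
k(Z) = -3 (k(Z) = -3 + (⅕)*0 = -3 + 0 = -3)
(z(23) + k(-16))² = (23 - 3)² = 20² = 400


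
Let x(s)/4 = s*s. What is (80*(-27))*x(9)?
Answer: -699840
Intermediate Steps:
x(s) = 4*s² (x(s) = 4*(s*s) = 4*s²)
(80*(-27))*x(9) = (80*(-27))*(4*9²) = -8640*81 = -2160*324 = -699840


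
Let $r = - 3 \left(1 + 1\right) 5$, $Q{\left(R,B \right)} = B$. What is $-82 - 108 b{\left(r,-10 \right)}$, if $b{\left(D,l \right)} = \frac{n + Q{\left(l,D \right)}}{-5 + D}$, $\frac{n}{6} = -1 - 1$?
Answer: $- \frac{1058}{5} \approx -211.6$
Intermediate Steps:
$n = -12$ ($n = 6 \left(-1 - 1\right) = 6 \left(-2\right) = -12$)
$r = -30$ ($r = \left(-3\right) 2 \cdot 5 = \left(-6\right) 5 = -30$)
$b{\left(D,l \right)} = \frac{-12 + D}{-5 + D}$
$-82 - 108 b{\left(r,-10 \right)} = -82 - 108 \frac{-12 - 30}{-5 - 30} = -82 - 108 \frac{1}{-35} \left(-42\right) = -82 - 108 \left(\left(- \frac{1}{35}\right) \left(-42\right)\right) = -82 - \frac{648}{5} = - \frac{1058}{5}$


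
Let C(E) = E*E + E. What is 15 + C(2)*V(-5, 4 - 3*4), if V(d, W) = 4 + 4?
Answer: 63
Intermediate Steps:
C(E) = E + E² (C(E) = E² + E = E + E²)
V(d, W) = 8
15 + C(2)*V(-5, 4 - 3*4) = 15 + (2*(1 + 2))*8 = 15 + (2*3)*8 = 15 + 6*8 = 15 + 48 = 63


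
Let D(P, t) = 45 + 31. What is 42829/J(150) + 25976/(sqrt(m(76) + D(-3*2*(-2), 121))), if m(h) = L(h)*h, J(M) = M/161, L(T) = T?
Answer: 6895469/150 + 12988*sqrt(1463)/1463 ≈ 46309.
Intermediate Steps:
D(P, t) = 76
J(M) = M/161 (J(M) = M*(1/161) = M/161)
m(h) = h**2 (m(h) = h*h = h**2)
42829/J(150) + 25976/(sqrt(m(76) + D(-3*2*(-2), 121))) = 42829/(((1/161)*150)) + 25976/(sqrt(76**2 + 76)) = 42829/(150/161) + 25976/(sqrt(5776 + 76)) = 42829*(161/150) + 25976/(sqrt(5852)) = 6895469/150 + 25976/((2*sqrt(1463))) = 6895469/150 + 25976*(sqrt(1463)/2926) = 6895469/150 + 12988*sqrt(1463)/1463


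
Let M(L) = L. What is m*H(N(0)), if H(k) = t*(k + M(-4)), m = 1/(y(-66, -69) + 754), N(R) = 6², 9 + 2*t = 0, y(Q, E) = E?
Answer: -144/685 ≈ -0.21022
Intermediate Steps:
t = -9/2 (t = -9/2 + (½)*0 = -9/2 + 0 = -9/2 ≈ -4.5000)
N(R) = 36
m = 1/685 (m = 1/(-69 + 754) = 1/685 ≈ 0.0014599)
H(k) = 18 - 9*k/2 (H(k) = -9*(k - 4)/2 = -9*(-4 + k)/2 = 18 - 9*k/2)
m*H(N(0)) = (18 - 9/2*36)/685 = (18 - 162)/685 = (1/685)*(-144) = -144/685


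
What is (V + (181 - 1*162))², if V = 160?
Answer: 32041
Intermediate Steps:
(V + (181 - 1*162))² = (160 + (181 - 1*162))² = (160 + (181 - 162))² = (160 + 19)² = 179² = 32041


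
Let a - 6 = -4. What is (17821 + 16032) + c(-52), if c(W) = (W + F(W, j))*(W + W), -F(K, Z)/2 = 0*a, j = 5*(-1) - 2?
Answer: 39261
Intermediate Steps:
a = 2 (a = 6 - 4 = 2)
j = -7 (j = -5 - 2 = -7)
F(K, Z) = 0 (F(K, Z) = -0*2 = -2*0 = 0)
c(W) = 2*W² (c(W) = (W + 0)*(W + W) = W*(2*W) = 2*W²)
(17821 + 16032) + c(-52) = (17821 + 16032) + 2*(-52)² = 33853 + 2*2704 = 33853 + 5408 = 39261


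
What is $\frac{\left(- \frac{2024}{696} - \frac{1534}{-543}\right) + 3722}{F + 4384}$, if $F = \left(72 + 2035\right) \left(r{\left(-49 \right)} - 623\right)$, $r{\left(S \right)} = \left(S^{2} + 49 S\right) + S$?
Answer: $- \frac{58609027}{22227205440} \approx -0.0026368$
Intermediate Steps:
$r{\left(S \right)} = S^{2} + 50 S$
$F = -1415904$ ($F = \left(72 + 2035\right) \left(- 49 \left(50 - 49\right) - 623\right) = 2107 \left(\left(-49\right) 1 - 623\right) = 2107 \left(-49 - 623\right) = 2107 \left(-672\right) = -1415904$)
$\frac{\left(- \frac{2024}{696} - \frac{1534}{-543}\right) + 3722}{F + 4384} = \frac{\left(- \frac{2024}{696} - \frac{1534}{-543}\right) + 3722}{-1415904 + 4384} = \frac{\left(\left(-2024\right) \frac{1}{696} - - \frac{1534}{543}\right) + 3722}{-1411520} = \left(\left(- \frac{253}{87} + \frac{1534}{543}\right) + 3722\right) \left(- \frac{1}{1411520}\right) = \left(- \frac{1307}{15747} + 3722\right) \left(- \frac{1}{1411520}\right) = \frac{58609027}{15747} \left(- \frac{1}{1411520}\right) = - \frac{58609027}{22227205440}$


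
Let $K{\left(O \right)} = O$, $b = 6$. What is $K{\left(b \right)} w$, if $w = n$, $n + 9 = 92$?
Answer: $498$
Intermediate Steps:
$n = 83$ ($n = -9 + 92 = 83$)
$w = 83$
$K{\left(b \right)} w = 6 \cdot 83 = 498$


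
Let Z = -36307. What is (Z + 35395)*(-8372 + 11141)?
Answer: -2525328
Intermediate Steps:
(Z + 35395)*(-8372 + 11141) = (-36307 + 35395)*(-8372 + 11141) = -912*2769 = -2525328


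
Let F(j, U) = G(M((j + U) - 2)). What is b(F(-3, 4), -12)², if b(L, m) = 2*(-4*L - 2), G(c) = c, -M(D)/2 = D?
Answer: 400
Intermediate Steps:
M(D) = -2*D
F(j, U) = 4 - 2*U - 2*j (F(j, U) = -2*((j + U) - 2) = -2*((U + j) - 2) = -2*(-2 + U + j) = 4 - 2*U - 2*j)
b(L, m) = -4 - 8*L (b(L, m) = 2*(-2 - 4*L) = -4 - 8*L)
b(F(-3, 4), -12)² = (-4 - 8*(4 - 2*4 - 2*(-3)))² = (-4 - 8*(4 - 8 + 6))² = (-4 - 8*2)² = (-4 - 16)² = (-20)² = 400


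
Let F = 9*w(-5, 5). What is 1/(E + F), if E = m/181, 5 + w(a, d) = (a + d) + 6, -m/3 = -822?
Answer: 181/4095 ≈ 0.044200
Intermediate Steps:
m = 2466 (m = -3*(-822) = 2466)
w(a, d) = 1 + a + d (w(a, d) = -5 + ((a + d) + 6) = -5 + (6 + a + d) = 1 + a + d)
F = 9 (F = 9*(1 - 5 + 5) = 9*1 = 9)
E = 2466/181 ≈ 13.624
1/(E + F) = 1/(2466/181 + 9) = 1/(4095/181) = 181/4095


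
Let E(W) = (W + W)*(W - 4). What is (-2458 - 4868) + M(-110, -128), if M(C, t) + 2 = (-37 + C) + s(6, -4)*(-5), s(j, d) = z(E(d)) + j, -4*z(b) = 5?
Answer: -29995/4 ≈ -7498.8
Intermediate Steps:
E(W) = 2*W*(-4 + W) (E(W) = (2*W)*(-4 + W) = 2*W*(-4 + W))
z(b) = -5/4 (z(b) = -¼*5 = -5/4)
s(j, d) = -5/4 + j
M(C, t) = -251/4 + C (M(C, t) = -2 + ((-37 + C) + (-5/4 + 6)*(-5)) = -2 + ((-37 + C) + (19/4)*(-5)) = -2 + ((-37 + C) - 95/4) = -2 + (-243/4 + C) = -251/4 + C)
(-2458 - 4868) + M(-110, -128) = (-2458 - 4868) + (-251/4 - 110) = -7326 - 691/4 = -29995/4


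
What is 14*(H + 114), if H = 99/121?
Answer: 17682/11 ≈ 1607.5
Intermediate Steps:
H = 9/11 (H = 99*(1/121) = 9/11 ≈ 0.81818)
14*(H + 114) = 14*(9/11 + 114) = 14*(1263/11) = 17682/11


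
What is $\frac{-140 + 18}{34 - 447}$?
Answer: $\frac{122}{413} \approx 0.2954$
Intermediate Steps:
$\frac{-140 + 18}{34 - 447} = - \frac{122}{-413} = \left(-122\right) \left(- \frac{1}{413}\right) = \frac{122}{413}$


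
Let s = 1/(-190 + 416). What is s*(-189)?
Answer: -189/226 ≈ -0.83628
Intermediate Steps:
s = 1/226 ≈ 0.0044248
s*(-189) = (1/226)*(-189) = -189/226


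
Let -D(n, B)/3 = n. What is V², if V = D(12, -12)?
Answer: 1296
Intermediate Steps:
D(n, B) = -3*n
V = -36 (V = -3*12 = -36)
V² = (-36)² = 1296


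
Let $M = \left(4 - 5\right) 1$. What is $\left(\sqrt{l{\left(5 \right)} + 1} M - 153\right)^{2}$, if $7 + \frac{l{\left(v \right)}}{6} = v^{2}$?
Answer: $\left(153 + \sqrt{109}\right)^{2} \approx 26713.0$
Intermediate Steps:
$l{\left(v \right)} = -42 + 6 v^{2}$
$M = -1$ ($M = \left(-1\right) 1 = -1$)
$\left(\sqrt{l{\left(5 \right)} + 1} M - 153\right)^{2} = \left(\sqrt{\left(-42 + 6 \cdot 5^{2}\right) + 1} \left(-1\right) - 153\right)^{2} = \left(\sqrt{\left(-42 + 6 \cdot 25\right) + 1} \left(-1\right) - 153\right)^{2} = \left(\sqrt{\left(-42 + 150\right) + 1} \left(-1\right) - 153\right)^{2} = \left(\sqrt{108 + 1} \left(-1\right) - 153\right)^{2} = \left(\sqrt{109} \left(-1\right) - 153\right)^{2} = \left(- \sqrt{109} - 153\right)^{2} = \left(-153 - \sqrt{109}\right)^{2}$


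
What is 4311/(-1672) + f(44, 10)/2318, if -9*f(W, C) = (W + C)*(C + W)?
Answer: -277227/101992 ≈ -2.7181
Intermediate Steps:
f(W, C) = -(C + W)**2/9 (f(W, C) = -(W + C)*(C + W)/9 = -(C + W)*(C + W)/9 = -(C + W)**2/9)
4311/(-1672) + f(44, 10)/2318 = 4311/(-1672) - (10 + 44)**2/9/2318 = 4311*(-1/1672) - 1/9*54**2*(1/2318) = -4311/1672 - 1/9*2916*(1/2318) = -4311/1672 - 324*1/2318 = -4311/1672 - 162/1159 = -277227/101992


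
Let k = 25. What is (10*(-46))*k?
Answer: -11500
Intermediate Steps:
(10*(-46))*k = (10*(-46))*25 = -460*25 = -11500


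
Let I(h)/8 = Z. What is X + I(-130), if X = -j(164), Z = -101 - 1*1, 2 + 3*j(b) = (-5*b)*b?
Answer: 132034/3 ≈ 44011.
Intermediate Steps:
j(b) = -⅔ - 5*b²/3 (j(b) = -⅔ + ((-5*b)*b)/3 = -⅔ + (-5*b²)/3 = -⅔ - 5*b²/3)
Z = -102 (Z = -101 - 1 = -102)
X = 134482/3 (X = -(-⅔ - 5/3*164²) = -(-⅔ - 5/3*26896) = -(-⅔ - 134480/3) = -1*(-134482/3) = 134482/3 ≈ 44827.)
I(h) = -816 (I(h) = 8*(-102) = -816)
X + I(-130) = 134482/3 - 816 = 132034/3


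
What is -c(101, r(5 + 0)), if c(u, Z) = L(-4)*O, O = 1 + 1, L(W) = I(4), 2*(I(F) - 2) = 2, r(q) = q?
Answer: -6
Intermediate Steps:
I(F) = 3 (I(F) = 2 + (½)*2 = 2 + 1 = 3)
L(W) = 3
O = 2
c(u, Z) = 6 (c(u, Z) = 3*2 = 6)
-c(101, r(5 + 0)) = -1*6 = -6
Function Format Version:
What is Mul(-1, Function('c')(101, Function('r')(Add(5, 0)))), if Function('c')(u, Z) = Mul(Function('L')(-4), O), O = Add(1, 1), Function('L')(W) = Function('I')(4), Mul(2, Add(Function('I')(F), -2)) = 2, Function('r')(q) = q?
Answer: -6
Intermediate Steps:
Function('I')(F) = 3 (Function('I')(F) = Add(2, Mul(Rational(1, 2), 2)) = Add(2, 1) = 3)
Function('L')(W) = 3
O = 2
Function('c')(u, Z) = 6 (Function('c')(u, Z) = Mul(3, 2) = 6)
Mul(-1, Function('c')(101, Function('r')(Add(5, 0)))) = Mul(-1, 6) = -6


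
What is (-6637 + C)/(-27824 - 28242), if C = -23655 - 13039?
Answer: 43331/56066 ≈ 0.77286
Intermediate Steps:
C = -36694
(-6637 + C)/(-27824 - 28242) = (-6637 - 36694)/(-27824 - 28242) = -43331/(-56066) = -43331*(-1/56066) = 43331/56066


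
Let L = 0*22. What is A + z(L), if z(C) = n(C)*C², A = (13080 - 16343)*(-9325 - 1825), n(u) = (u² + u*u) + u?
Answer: 36382450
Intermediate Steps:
n(u) = u + 2*u² (n(u) = (u² + u²) + u = 2*u² + u = u + 2*u²)
A = 36382450 (A = -3263*(-11150) = 36382450)
L = 0
z(C) = C³*(1 + 2*C) (z(C) = (C*(1 + 2*C))*C² = C³*(1 + 2*C))
A + z(L) = 36382450 + 0³*(1 + 2*0) = 36382450 + 0*(1 + 0) = 36382450 + 0*1 = 36382450 + 0 = 36382450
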